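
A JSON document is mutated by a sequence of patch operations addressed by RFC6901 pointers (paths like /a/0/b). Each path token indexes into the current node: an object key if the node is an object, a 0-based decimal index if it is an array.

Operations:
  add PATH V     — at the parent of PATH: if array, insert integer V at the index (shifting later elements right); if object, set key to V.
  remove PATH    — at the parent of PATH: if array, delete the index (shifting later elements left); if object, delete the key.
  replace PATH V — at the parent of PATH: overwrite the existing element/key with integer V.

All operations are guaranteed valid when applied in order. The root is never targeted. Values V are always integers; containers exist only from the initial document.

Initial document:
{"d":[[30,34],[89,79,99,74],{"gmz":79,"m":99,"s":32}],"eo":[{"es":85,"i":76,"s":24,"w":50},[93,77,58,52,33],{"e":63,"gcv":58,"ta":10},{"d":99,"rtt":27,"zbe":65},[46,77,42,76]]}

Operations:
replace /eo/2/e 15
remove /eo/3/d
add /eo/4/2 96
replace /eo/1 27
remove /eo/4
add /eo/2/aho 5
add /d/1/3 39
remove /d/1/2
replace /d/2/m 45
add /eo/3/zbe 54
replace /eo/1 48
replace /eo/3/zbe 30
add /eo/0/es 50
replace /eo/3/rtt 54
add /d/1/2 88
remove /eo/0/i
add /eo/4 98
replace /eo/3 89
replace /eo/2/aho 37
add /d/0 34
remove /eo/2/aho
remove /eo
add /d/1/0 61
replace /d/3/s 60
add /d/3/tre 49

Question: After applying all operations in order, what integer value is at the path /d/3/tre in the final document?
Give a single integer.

Answer: 49

Derivation:
After op 1 (replace /eo/2/e 15): {"d":[[30,34],[89,79,99,74],{"gmz":79,"m":99,"s":32}],"eo":[{"es":85,"i":76,"s":24,"w":50},[93,77,58,52,33],{"e":15,"gcv":58,"ta":10},{"d":99,"rtt":27,"zbe":65},[46,77,42,76]]}
After op 2 (remove /eo/3/d): {"d":[[30,34],[89,79,99,74],{"gmz":79,"m":99,"s":32}],"eo":[{"es":85,"i":76,"s":24,"w":50},[93,77,58,52,33],{"e":15,"gcv":58,"ta":10},{"rtt":27,"zbe":65},[46,77,42,76]]}
After op 3 (add /eo/4/2 96): {"d":[[30,34],[89,79,99,74],{"gmz":79,"m":99,"s":32}],"eo":[{"es":85,"i":76,"s":24,"w":50},[93,77,58,52,33],{"e":15,"gcv":58,"ta":10},{"rtt":27,"zbe":65},[46,77,96,42,76]]}
After op 4 (replace /eo/1 27): {"d":[[30,34],[89,79,99,74],{"gmz":79,"m":99,"s":32}],"eo":[{"es":85,"i":76,"s":24,"w":50},27,{"e":15,"gcv":58,"ta":10},{"rtt":27,"zbe":65},[46,77,96,42,76]]}
After op 5 (remove /eo/4): {"d":[[30,34],[89,79,99,74],{"gmz":79,"m":99,"s":32}],"eo":[{"es":85,"i":76,"s":24,"w":50},27,{"e":15,"gcv":58,"ta":10},{"rtt":27,"zbe":65}]}
After op 6 (add /eo/2/aho 5): {"d":[[30,34],[89,79,99,74],{"gmz":79,"m":99,"s":32}],"eo":[{"es":85,"i":76,"s":24,"w":50},27,{"aho":5,"e":15,"gcv":58,"ta":10},{"rtt":27,"zbe":65}]}
After op 7 (add /d/1/3 39): {"d":[[30,34],[89,79,99,39,74],{"gmz":79,"m":99,"s":32}],"eo":[{"es":85,"i":76,"s":24,"w":50},27,{"aho":5,"e":15,"gcv":58,"ta":10},{"rtt":27,"zbe":65}]}
After op 8 (remove /d/1/2): {"d":[[30,34],[89,79,39,74],{"gmz":79,"m":99,"s":32}],"eo":[{"es":85,"i":76,"s":24,"w":50},27,{"aho":5,"e":15,"gcv":58,"ta":10},{"rtt":27,"zbe":65}]}
After op 9 (replace /d/2/m 45): {"d":[[30,34],[89,79,39,74],{"gmz":79,"m":45,"s":32}],"eo":[{"es":85,"i":76,"s":24,"w":50},27,{"aho":5,"e":15,"gcv":58,"ta":10},{"rtt":27,"zbe":65}]}
After op 10 (add /eo/3/zbe 54): {"d":[[30,34],[89,79,39,74],{"gmz":79,"m":45,"s":32}],"eo":[{"es":85,"i":76,"s":24,"w":50},27,{"aho":5,"e":15,"gcv":58,"ta":10},{"rtt":27,"zbe":54}]}
After op 11 (replace /eo/1 48): {"d":[[30,34],[89,79,39,74],{"gmz":79,"m":45,"s":32}],"eo":[{"es":85,"i":76,"s":24,"w":50},48,{"aho":5,"e":15,"gcv":58,"ta":10},{"rtt":27,"zbe":54}]}
After op 12 (replace /eo/3/zbe 30): {"d":[[30,34],[89,79,39,74],{"gmz":79,"m":45,"s":32}],"eo":[{"es":85,"i":76,"s":24,"w":50},48,{"aho":5,"e":15,"gcv":58,"ta":10},{"rtt":27,"zbe":30}]}
After op 13 (add /eo/0/es 50): {"d":[[30,34],[89,79,39,74],{"gmz":79,"m":45,"s":32}],"eo":[{"es":50,"i":76,"s":24,"w":50},48,{"aho":5,"e":15,"gcv":58,"ta":10},{"rtt":27,"zbe":30}]}
After op 14 (replace /eo/3/rtt 54): {"d":[[30,34],[89,79,39,74],{"gmz":79,"m":45,"s":32}],"eo":[{"es":50,"i":76,"s":24,"w":50},48,{"aho":5,"e":15,"gcv":58,"ta":10},{"rtt":54,"zbe":30}]}
After op 15 (add /d/1/2 88): {"d":[[30,34],[89,79,88,39,74],{"gmz":79,"m":45,"s":32}],"eo":[{"es":50,"i":76,"s":24,"w":50},48,{"aho":5,"e":15,"gcv":58,"ta":10},{"rtt":54,"zbe":30}]}
After op 16 (remove /eo/0/i): {"d":[[30,34],[89,79,88,39,74],{"gmz":79,"m":45,"s":32}],"eo":[{"es":50,"s":24,"w":50},48,{"aho":5,"e":15,"gcv":58,"ta":10},{"rtt":54,"zbe":30}]}
After op 17 (add /eo/4 98): {"d":[[30,34],[89,79,88,39,74],{"gmz":79,"m":45,"s":32}],"eo":[{"es":50,"s":24,"w":50},48,{"aho":5,"e":15,"gcv":58,"ta":10},{"rtt":54,"zbe":30},98]}
After op 18 (replace /eo/3 89): {"d":[[30,34],[89,79,88,39,74],{"gmz":79,"m":45,"s":32}],"eo":[{"es":50,"s":24,"w":50},48,{"aho":5,"e":15,"gcv":58,"ta":10},89,98]}
After op 19 (replace /eo/2/aho 37): {"d":[[30,34],[89,79,88,39,74],{"gmz":79,"m":45,"s":32}],"eo":[{"es":50,"s":24,"w":50},48,{"aho":37,"e":15,"gcv":58,"ta":10},89,98]}
After op 20 (add /d/0 34): {"d":[34,[30,34],[89,79,88,39,74],{"gmz":79,"m":45,"s":32}],"eo":[{"es":50,"s":24,"w":50},48,{"aho":37,"e":15,"gcv":58,"ta":10},89,98]}
After op 21 (remove /eo/2/aho): {"d":[34,[30,34],[89,79,88,39,74],{"gmz":79,"m":45,"s":32}],"eo":[{"es":50,"s":24,"w":50},48,{"e":15,"gcv":58,"ta":10},89,98]}
After op 22 (remove /eo): {"d":[34,[30,34],[89,79,88,39,74],{"gmz":79,"m":45,"s":32}]}
After op 23 (add /d/1/0 61): {"d":[34,[61,30,34],[89,79,88,39,74],{"gmz":79,"m":45,"s":32}]}
After op 24 (replace /d/3/s 60): {"d":[34,[61,30,34],[89,79,88,39,74],{"gmz":79,"m":45,"s":60}]}
After op 25 (add /d/3/tre 49): {"d":[34,[61,30,34],[89,79,88,39,74],{"gmz":79,"m":45,"s":60,"tre":49}]}
Value at /d/3/tre: 49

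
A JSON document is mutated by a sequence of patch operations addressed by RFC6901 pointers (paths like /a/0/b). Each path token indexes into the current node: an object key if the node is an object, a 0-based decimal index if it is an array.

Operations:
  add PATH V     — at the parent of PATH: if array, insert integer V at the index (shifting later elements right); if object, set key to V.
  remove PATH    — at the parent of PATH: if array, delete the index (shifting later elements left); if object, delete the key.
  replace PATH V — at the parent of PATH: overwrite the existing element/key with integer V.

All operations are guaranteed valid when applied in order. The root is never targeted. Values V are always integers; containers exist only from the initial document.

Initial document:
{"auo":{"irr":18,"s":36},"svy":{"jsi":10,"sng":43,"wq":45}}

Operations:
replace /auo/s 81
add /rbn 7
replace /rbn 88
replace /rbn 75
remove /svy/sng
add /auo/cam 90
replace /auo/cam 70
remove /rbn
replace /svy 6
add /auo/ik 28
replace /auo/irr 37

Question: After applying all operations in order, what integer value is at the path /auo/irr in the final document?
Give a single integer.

Answer: 37

Derivation:
After op 1 (replace /auo/s 81): {"auo":{"irr":18,"s":81},"svy":{"jsi":10,"sng":43,"wq":45}}
After op 2 (add /rbn 7): {"auo":{"irr":18,"s":81},"rbn":7,"svy":{"jsi":10,"sng":43,"wq":45}}
After op 3 (replace /rbn 88): {"auo":{"irr":18,"s":81},"rbn":88,"svy":{"jsi":10,"sng":43,"wq":45}}
After op 4 (replace /rbn 75): {"auo":{"irr":18,"s":81},"rbn":75,"svy":{"jsi":10,"sng":43,"wq":45}}
After op 5 (remove /svy/sng): {"auo":{"irr":18,"s":81},"rbn":75,"svy":{"jsi":10,"wq":45}}
After op 6 (add /auo/cam 90): {"auo":{"cam":90,"irr":18,"s":81},"rbn":75,"svy":{"jsi":10,"wq":45}}
After op 7 (replace /auo/cam 70): {"auo":{"cam":70,"irr":18,"s":81},"rbn":75,"svy":{"jsi":10,"wq":45}}
After op 8 (remove /rbn): {"auo":{"cam":70,"irr":18,"s":81},"svy":{"jsi":10,"wq":45}}
After op 9 (replace /svy 6): {"auo":{"cam":70,"irr":18,"s":81},"svy":6}
After op 10 (add /auo/ik 28): {"auo":{"cam":70,"ik":28,"irr":18,"s":81},"svy":6}
After op 11 (replace /auo/irr 37): {"auo":{"cam":70,"ik":28,"irr":37,"s":81},"svy":6}
Value at /auo/irr: 37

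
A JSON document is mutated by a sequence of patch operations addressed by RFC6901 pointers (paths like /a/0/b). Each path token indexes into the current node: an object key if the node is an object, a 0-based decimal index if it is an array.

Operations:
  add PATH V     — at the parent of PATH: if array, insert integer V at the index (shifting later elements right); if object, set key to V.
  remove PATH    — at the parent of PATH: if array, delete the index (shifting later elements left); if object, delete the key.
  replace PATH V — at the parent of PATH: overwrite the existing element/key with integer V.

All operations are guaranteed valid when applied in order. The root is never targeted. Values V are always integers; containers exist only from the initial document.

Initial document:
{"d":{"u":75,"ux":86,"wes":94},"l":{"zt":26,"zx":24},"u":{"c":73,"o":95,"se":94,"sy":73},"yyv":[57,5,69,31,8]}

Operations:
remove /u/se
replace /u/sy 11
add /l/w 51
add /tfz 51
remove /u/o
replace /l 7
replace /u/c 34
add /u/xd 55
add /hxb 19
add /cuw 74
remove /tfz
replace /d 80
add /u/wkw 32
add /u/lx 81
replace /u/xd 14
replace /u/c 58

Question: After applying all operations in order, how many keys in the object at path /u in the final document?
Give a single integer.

Answer: 5

Derivation:
After op 1 (remove /u/se): {"d":{"u":75,"ux":86,"wes":94},"l":{"zt":26,"zx":24},"u":{"c":73,"o":95,"sy":73},"yyv":[57,5,69,31,8]}
After op 2 (replace /u/sy 11): {"d":{"u":75,"ux":86,"wes":94},"l":{"zt":26,"zx":24},"u":{"c":73,"o":95,"sy":11},"yyv":[57,5,69,31,8]}
After op 3 (add /l/w 51): {"d":{"u":75,"ux":86,"wes":94},"l":{"w":51,"zt":26,"zx":24},"u":{"c":73,"o":95,"sy":11},"yyv":[57,5,69,31,8]}
After op 4 (add /tfz 51): {"d":{"u":75,"ux":86,"wes":94},"l":{"w":51,"zt":26,"zx":24},"tfz":51,"u":{"c":73,"o":95,"sy":11},"yyv":[57,5,69,31,8]}
After op 5 (remove /u/o): {"d":{"u":75,"ux":86,"wes":94},"l":{"w":51,"zt":26,"zx":24},"tfz":51,"u":{"c":73,"sy":11},"yyv":[57,5,69,31,8]}
After op 6 (replace /l 7): {"d":{"u":75,"ux":86,"wes":94},"l":7,"tfz":51,"u":{"c":73,"sy":11},"yyv":[57,5,69,31,8]}
After op 7 (replace /u/c 34): {"d":{"u":75,"ux":86,"wes":94},"l":7,"tfz":51,"u":{"c":34,"sy":11},"yyv":[57,5,69,31,8]}
After op 8 (add /u/xd 55): {"d":{"u":75,"ux":86,"wes":94},"l":7,"tfz":51,"u":{"c":34,"sy":11,"xd":55},"yyv":[57,5,69,31,8]}
After op 9 (add /hxb 19): {"d":{"u":75,"ux":86,"wes":94},"hxb":19,"l":7,"tfz":51,"u":{"c":34,"sy":11,"xd":55},"yyv":[57,5,69,31,8]}
After op 10 (add /cuw 74): {"cuw":74,"d":{"u":75,"ux":86,"wes":94},"hxb":19,"l":7,"tfz":51,"u":{"c":34,"sy":11,"xd":55},"yyv":[57,5,69,31,8]}
After op 11 (remove /tfz): {"cuw":74,"d":{"u":75,"ux":86,"wes":94},"hxb":19,"l":7,"u":{"c":34,"sy":11,"xd":55},"yyv":[57,5,69,31,8]}
After op 12 (replace /d 80): {"cuw":74,"d":80,"hxb":19,"l":7,"u":{"c":34,"sy":11,"xd":55},"yyv":[57,5,69,31,8]}
After op 13 (add /u/wkw 32): {"cuw":74,"d":80,"hxb":19,"l":7,"u":{"c":34,"sy":11,"wkw":32,"xd":55},"yyv":[57,5,69,31,8]}
After op 14 (add /u/lx 81): {"cuw":74,"d":80,"hxb":19,"l":7,"u":{"c":34,"lx":81,"sy":11,"wkw":32,"xd":55},"yyv":[57,5,69,31,8]}
After op 15 (replace /u/xd 14): {"cuw":74,"d":80,"hxb":19,"l":7,"u":{"c":34,"lx":81,"sy":11,"wkw":32,"xd":14},"yyv":[57,5,69,31,8]}
After op 16 (replace /u/c 58): {"cuw":74,"d":80,"hxb":19,"l":7,"u":{"c":58,"lx":81,"sy":11,"wkw":32,"xd":14},"yyv":[57,5,69,31,8]}
Size at path /u: 5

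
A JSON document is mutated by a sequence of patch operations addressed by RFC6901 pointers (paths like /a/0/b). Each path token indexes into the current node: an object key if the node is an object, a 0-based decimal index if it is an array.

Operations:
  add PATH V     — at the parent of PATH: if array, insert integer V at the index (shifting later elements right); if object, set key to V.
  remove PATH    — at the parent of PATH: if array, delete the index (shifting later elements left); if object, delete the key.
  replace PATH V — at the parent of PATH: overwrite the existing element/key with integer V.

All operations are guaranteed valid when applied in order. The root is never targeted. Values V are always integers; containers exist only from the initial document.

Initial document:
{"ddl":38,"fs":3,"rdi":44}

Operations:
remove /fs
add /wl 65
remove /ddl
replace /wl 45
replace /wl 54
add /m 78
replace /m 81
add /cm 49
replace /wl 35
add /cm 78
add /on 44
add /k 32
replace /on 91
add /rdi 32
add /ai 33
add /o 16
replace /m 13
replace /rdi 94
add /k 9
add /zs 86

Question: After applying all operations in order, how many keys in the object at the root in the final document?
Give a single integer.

Answer: 9

Derivation:
After op 1 (remove /fs): {"ddl":38,"rdi":44}
After op 2 (add /wl 65): {"ddl":38,"rdi":44,"wl":65}
After op 3 (remove /ddl): {"rdi":44,"wl":65}
After op 4 (replace /wl 45): {"rdi":44,"wl":45}
After op 5 (replace /wl 54): {"rdi":44,"wl":54}
After op 6 (add /m 78): {"m":78,"rdi":44,"wl":54}
After op 7 (replace /m 81): {"m":81,"rdi":44,"wl":54}
After op 8 (add /cm 49): {"cm":49,"m":81,"rdi":44,"wl":54}
After op 9 (replace /wl 35): {"cm":49,"m":81,"rdi":44,"wl":35}
After op 10 (add /cm 78): {"cm":78,"m":81,"rdi":44,"wl":35}
After op 11 (add /on 44): {"cm":78,"m":81,"on":44,"rdi":44,"wl":35}
After op 12 (add /k 32): {"cm":78,"k":32,"m":81,"on":44,"rdi":44,"wl":35}
After op 13 (replace /on 91): {"cm":78,"k":32,"m":81,"on":91,"rdi":44,"wl":35}
After op 14 (add /rdi 32): {"cm":78,"k":32,"m":81,"on":91,"rdi":32,"wl":35}
After op 15 (add /ai 33): {"ai":33,"cm":78,"k":32,"m":81,"on":91,"rdi":32,"wl":35}
After op 16 (add /o 16): {"ai":33,"cm":78,"k":32,"m":81,"o":16,"on":91,"rdi":32,"wl":35}
After op 17 (replace /m 13): {"ai":33,"cm":78,"k":32,"m":13,"o":16,"on":91,"rdi":32,"wl":35}
After op 18 (replace /rdi 94): {"ai":33,"cm":78,"k":32,"m":13,"o":16,"on":91,"rdi":94,"wl":35}
After op 19 (add /k 9): {"ai":33,"cm":78,"k":9,"m":13,"o":16,"on":91,"rdi":94,"wl":35}
After op 20 (add /zs 86): {"ai":33,"cm":78,"k":9,"m":13,"o":16,"on":91,"rdi":94,"wl":35,"zs":86}
Size at the root: 9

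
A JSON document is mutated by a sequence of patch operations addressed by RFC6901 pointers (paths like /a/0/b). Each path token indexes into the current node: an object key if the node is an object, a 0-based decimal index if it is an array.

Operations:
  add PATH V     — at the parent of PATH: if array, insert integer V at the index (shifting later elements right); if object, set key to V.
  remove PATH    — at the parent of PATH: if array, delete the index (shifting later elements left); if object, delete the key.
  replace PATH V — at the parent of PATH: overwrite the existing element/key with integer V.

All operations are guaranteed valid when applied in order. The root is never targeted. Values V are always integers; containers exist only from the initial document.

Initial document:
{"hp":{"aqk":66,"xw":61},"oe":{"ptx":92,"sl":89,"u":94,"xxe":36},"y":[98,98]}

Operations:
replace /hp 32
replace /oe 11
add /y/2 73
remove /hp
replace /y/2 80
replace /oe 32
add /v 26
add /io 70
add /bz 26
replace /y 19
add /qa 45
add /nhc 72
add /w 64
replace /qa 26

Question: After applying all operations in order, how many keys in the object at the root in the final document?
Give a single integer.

Answer: 8

Derivation:
After op 1 (replace /hp 32): {"hp":32,"oe":{"ptx":92,"sl":89,"u":94,"xxe":36},"y":[98,98]}
After op 2 (replace /oe 11): {"hp":32,"oe":11,"y":[98,98]}
After op 3 (add /y/2 73): {"hp":32,"oe":11,"y":[98,98,73]}
After op 4 (remove /hp): {"oe":11,"y":[98,98,73]}
After op 5 (replace /y/2 80): {"oe":11,"y":[98,98,80]}
After op 6 (replace /oe 32): {"oe":32,"y":[98,98,80]}
After op 7 (add /v 26): {"oe":32,"v":26,"y":[98,98,80]}
After op 8 (add /io 70): {"io":70,"oe":32,"v":26,"y":[98,98,80]}
After op 9 (add /bz 26): {"bz":26,"io":70,"oe":32,"v":26,"y":[98,98,80]}
After op 10 (replace /y 19): {"bz":26,"io":70,"oe":32,"v":26,"y":19}
After op 11 (add /qa 45): {"bz":26,"io":70,"oe":32,"qa":45,"v":26,"y":19}
After op 12 (add /nhc 72): {"bz":26,"io":70,"nhc":72,"oe":32,"qa":45,"v":26,"y":19}
After op 13 (add /w 64): {"bz":26,"io":70,"nhc":72,"oe":32,"qa":45,"v":26,"w":64,"y":19}
After op 14 (replace /qa 26): {"bz":26,"io":70,"nhc":72,"oe":32,"qa":26,"v":26,"w":64,"y":19}
Size at the root: 8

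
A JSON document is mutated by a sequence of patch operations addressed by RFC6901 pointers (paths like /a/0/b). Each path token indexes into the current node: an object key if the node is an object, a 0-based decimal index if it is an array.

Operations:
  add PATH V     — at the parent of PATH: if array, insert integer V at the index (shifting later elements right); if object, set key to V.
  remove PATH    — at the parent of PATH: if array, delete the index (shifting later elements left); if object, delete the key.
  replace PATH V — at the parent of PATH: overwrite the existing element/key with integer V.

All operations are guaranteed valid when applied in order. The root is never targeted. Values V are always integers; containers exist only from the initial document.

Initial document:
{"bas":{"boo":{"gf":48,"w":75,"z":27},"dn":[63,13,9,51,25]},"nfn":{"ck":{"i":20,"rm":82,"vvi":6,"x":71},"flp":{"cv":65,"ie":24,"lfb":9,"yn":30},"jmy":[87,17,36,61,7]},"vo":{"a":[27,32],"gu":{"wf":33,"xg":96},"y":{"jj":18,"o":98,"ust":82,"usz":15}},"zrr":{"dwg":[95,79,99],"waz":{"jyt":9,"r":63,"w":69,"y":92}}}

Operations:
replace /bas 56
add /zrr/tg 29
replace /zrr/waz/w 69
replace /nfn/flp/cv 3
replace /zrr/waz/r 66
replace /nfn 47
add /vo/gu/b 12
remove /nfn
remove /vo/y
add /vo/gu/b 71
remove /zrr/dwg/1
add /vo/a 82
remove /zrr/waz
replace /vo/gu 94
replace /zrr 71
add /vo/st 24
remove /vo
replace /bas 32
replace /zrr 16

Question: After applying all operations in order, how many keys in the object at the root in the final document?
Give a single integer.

Answer: 2

Derivation:
After op 1 (replace /bas 56): {"bas":56,"nfn":{"ck":{"i":20,"rm":82,"vvi":6,"x":71},"flp":{"cv":65,"ie":24,"lfb":9,"yn":30},"jmy":[87,17,36,61,7]},"vo":{"a":[27,32],"gu":{"wf":33,"xg":96},"y":{"jj":18,"o":98,"ust":82,"usz":15}},"zrr":{"dwg":[95,79,99],"waz":{"jyt":9,"r":63,"w":69,"y":92}}}
After op 2 (add /zrr/tg 29): {"bas":56,"nfn":{"ck":{"i":20,"rm":82,"vvi":6,"x":71},"flp":{"cv":65,"ie":24,"lfb":9,"yn":30},"jmy":[87,17,36,61,7]},"vo":{"a":[27,32],"gu":{"wf":33,"xg":96},"y":{"jj":18,"o":98,"ust":82,"usz":15}},"zrr":{"dwg":[95,79,99],"tg":29,"waz":{"jyt":9,"r":63,"w":69,"y":92}}}
After op 3 (replace /zrr/waz/w 69): {"bas":56,"nfn":{"ck":{"i":20,"rm":82,"vvi":6,"x":71},"flp":{"cv":65,"ie":24,"lfb":9,"yn":30},"jmy":[87,17,36,61,7]},"vo":{"a":[27,32],"gu":{"wf":33,"xg":96},"y":{"jj":18,"o":98,"ust":82,"usz":15}},"zrr":{"dwg":[95,79,99],"tg":29,"waz":{"jyt":9,"r":63,"w":69,"y":92}}}
After op 4 (replace /nfn/flp/cv 3): {"bas":56,"nfn":{"ck":{"i":20,"rm":82,"vvi":6,"x":71},"flp":{"cv":3,"ie":24,"lfb":9,"yn":30},"jmy":[87,17,36,61,7]},"vo":{"a":[27,32],"gu":{"wf":33,"xg":96},"y":{"jj":18,"o":98,"ust":82,"usz":15}},"zrr":{"dwg":[95,79,99],"tg":29,"waz":{"jyt":9,"r":63,"w":69,"y":92}}}
After op 5 (replace /zrr/waz/r 66): {"bas":56,"nfn":{"ck":{"i":20,"rm":82,"vvi":6,"x":71},"flp":{"cv":3,"ie":24,"lfb":9,"yn":30},"jmy":[87,17,36,61,7]},"vo":{"a":[27,32],"gu":{"wf":33,"xg":96},"y":{"jj":18,"o":98,"ust":82,"usz":15}},"zrr":{"dwg":[95,79,99],"tg":29,"waz":{"jyt":9,"r":66,"w":69,"y":92}}}
After op 6 (replace /nfn 47): {"bas":56,"nfn":47,"vo":{"a":[27,32],"gu":{"wf":33,"xg":96},"y":{"jj":18,"o":98,"ust":82,"usz":15}},"zrr":{"dwg":[95,79,99],"tg":29,"waz":{"jyt":9,"r":66,"w":69,"y":92}}}
After op 7 (add /vo/gu/b 12): {"bas":56,"nfn":47,"vo":{"a":[27,32],"gu":{"b":12,"wf":33,"xg":96},"y":{"jj":18,"o":98,"ust":82,"usz":15}},"zrr":{"dwg":[95,79,99],"tg":29,"waz":{"jyt":9,"r":66,"w":69,"y":92}}}
After op 8 (remove /nfn): {"bas":56,"vo":{"a":[27,32],"gu":{"b":12,"wf":33,"xg":96},"y":{"jj":18,"o":98,"ust":82,"usz":15}},"zrr":{"dwg":[95,79,99],"tg":29,"waz":{"jyt":9,"r":66,"w":69,"y":92}}}
After op 9 (remove /vo/y): {"bas":56,"vo":{"a":[27,32],"gu":{"b":12,"wf":33,"xg":96}},"zrr":{"dwg":[95,79,99],"tg":29,"waz":{"jyt":9,"r":66,"w":69,"y":92}}}
After op 10 (add /vo/gu/b 71): {"bas":56,"vo":{"a":[27,32],"gu":{"b":71,"wf":33,"xg":96}},"zrr":{"dwg":[95,79,99],"tg":29,"waz":{"jyt":9,"r":66,"w":69,"y":92}}}
After op 11 (remove /zrr/dwg/1): {"bas":56,"vo":{"a":[27,32],"gu":{"b":71,"wf":33,"xg":96}},"zrr":{"dwg":[95,99],"tg":29,"waz":{"jyt":9,"r":66,"w":69,"y":92}}}
After op 12 (add /vo/a 82): {"bas":56,"vo":{"a":82,"gu":{"b":71,"wf":33,"xg":96}},"zrr":{"dwg":[95,99],"tg":29,"waz":{"jyt":9,"r":66,"w":69,"y":92}}}
After op 13 (remove /zrr/waz): {"bas":56,"vo":{"a":82,"gu":{"b":71,"wf":33,"xg":96}},"zrr":{"dwg":[95,99],"tg":29}}
After op 14 (replace /vo/gu 94): {"bas":56,"vo":{"a":82,"gu":94},"zrr":{"dwg":[95,99],"tg":29}}
After op 15 (replace /zrr 71): {"bas":56,"vo":{"a":82,"gu":94},"zrr":71}
After op 16 (add /vo/st 24): {"bas":56,"vo":{"a":82,"gu":94,"st":24},"zrr":71}
After op 17 (remove /vo): {"bas":56,"zrr":71}
After op 18 (replace /bas 32): {"bas":32,"zrr":71}
After op 19 (replace /zrr 16): {"bas":32,"zrr":16}
Size at the root: 2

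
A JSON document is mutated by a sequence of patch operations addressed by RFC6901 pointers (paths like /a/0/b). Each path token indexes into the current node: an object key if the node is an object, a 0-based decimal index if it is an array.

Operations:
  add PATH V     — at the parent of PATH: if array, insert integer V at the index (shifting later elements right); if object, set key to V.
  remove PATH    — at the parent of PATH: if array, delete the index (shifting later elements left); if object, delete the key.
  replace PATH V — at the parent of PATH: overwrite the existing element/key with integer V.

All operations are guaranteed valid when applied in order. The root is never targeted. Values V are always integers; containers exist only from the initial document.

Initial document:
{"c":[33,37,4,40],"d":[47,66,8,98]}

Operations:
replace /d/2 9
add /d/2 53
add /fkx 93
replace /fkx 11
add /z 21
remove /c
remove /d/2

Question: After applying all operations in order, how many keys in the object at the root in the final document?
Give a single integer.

Answer: 3

Derivation:
After op 1 (replace /d/2 9): {"c":[33,37,4,40],"d":[47,66,9,98]}
After op 2 (add /d/2 53): {"c":[33,37,4,40],"d":[47,66,53,9,98]}
After op 3 (add /fkx 93): {"c":[33,37,4,40],"d":[47,66,53,9,98],"fkx":93}
After op 4 (replace /fkx 11): {"c":[33,37,4,40],"d":[47,66,53,9,98],"fkx":11}
After op 5 (add /z 21): {"c":[33,37,4,40],"d":[47,66,53,9,98],"fkx":11,"z":21}
After op 6 (remove /c): {"d":[47,66,53,9,98],"fkx":11,"z":21}
After op 7 (remove /d/2): {"d":[47,66,9,98],"fkx":11,"z":21}
Size at the root: 3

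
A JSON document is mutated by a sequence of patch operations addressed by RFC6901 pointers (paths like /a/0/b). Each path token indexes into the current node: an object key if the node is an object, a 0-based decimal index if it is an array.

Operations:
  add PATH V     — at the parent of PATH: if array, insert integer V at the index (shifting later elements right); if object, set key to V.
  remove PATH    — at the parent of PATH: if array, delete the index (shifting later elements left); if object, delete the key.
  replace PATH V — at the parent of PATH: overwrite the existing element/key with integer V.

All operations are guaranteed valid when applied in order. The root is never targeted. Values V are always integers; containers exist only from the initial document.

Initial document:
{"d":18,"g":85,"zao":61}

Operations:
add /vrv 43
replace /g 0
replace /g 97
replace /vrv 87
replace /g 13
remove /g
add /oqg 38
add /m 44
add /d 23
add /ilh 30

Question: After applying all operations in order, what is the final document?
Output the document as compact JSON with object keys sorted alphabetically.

Answer: {"d":23,"ilh":30,"m":44,"oqg":38,"vrv":87,"zao":61}

Derivation:
After op 1 (add /vrv 43): {"d":18,"g":85,"vrv":43,"zao":61}
After op 2 (replace /g 0): {"d":18,"g":0,"vrv":43,"zao":61}
After op 3 (replace /g 97): {"d":18,"g":97,"vrv":43,"zao":61}
After op 4 (replace /vrv 87): {"d":18,"g":97,"vrv":87,"zao":61}
After op 5 (replace /g 13): {"d":18,"g":13,"vrv":87,"zao":61}
After op 6 (remove /g): {"d":18,"vrv":87,"zao":61}
After op 7 (add /oqg 38): {"d":18,"oqg":38,"vrv":87,"zao":61}
After op 8 (add /m 44): {"d":18,"m":44,"oqg":38,"vrv":87,"zao":61}
After op 9 (add /d 23): {"d":23,"m":44,"oqg":38,"vrv":87,"zao":61}
After op 10 (add /ilh 30): {"d":23,"ilh":30,"m":44,"oqg":38,"vrv":87,"zao":61}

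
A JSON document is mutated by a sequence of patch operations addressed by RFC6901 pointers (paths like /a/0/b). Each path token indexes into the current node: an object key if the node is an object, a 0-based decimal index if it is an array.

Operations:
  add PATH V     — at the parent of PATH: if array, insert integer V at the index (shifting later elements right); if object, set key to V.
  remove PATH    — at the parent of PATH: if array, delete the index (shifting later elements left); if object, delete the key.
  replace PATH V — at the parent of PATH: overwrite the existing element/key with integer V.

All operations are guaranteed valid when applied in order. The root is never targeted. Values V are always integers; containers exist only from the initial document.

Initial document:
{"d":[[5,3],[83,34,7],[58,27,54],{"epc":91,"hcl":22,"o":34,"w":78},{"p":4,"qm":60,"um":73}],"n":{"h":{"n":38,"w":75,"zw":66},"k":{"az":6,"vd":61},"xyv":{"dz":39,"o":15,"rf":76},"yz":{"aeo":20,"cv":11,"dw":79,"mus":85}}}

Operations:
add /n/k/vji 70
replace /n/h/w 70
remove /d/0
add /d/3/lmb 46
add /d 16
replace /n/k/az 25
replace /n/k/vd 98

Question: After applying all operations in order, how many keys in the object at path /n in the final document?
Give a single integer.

Answer: 4

Derivation:
After op 1 (add /n/k/vji 70): {"d":[[5,3],[83,34,7],[58,27,54],{"epc":91,"hcl":22,"o":34,"w":78},{"p":4,"qm":60,"um":73}],"n":{"h":{"n":38,"w":75,"zw":66},"k":{"az":6,"vd":61,"vji":70},"xyv":{"dz":39,"o":15,"rf":76},"yz":{"aeo":20,"cv":11,"dw":79,"mus":85}}}
After op 2 (replace /n/h/w 70): {"d":[[5,3],[83,34,7],[58,27,54],{"epc":91,"hcl":22,"o":34,"w":78},{"p":4,"qm":60,"um":73}],"n":{"h":{"n":38,"w":70,"zw":66},"k":{"az":6,"vd":61,"vji":70},"xyv":{"dz":39,"o":15,"rf":76},"yz":{"aeo":20,"cv":11,"dw":79,"mus":85}}}
After op 3 (remove /d/0): {"d":[[83,34,7],[58,27,54],{"epc":91,"hcl":22,"o":34,"w":78},{"p":4,"qm":60,"um":73}],"n":{"h":{"n":38,"w":70,"zw":66},"k":{"az":6,"vd":61,"vji":70},"xyv":{"dz":39,"o":15,"rf":76},"yz":{"aeo":20,"cv":11,"dw":79,"mus":85}}}
After op 4 (add /d/3/lmb 46): {"d":[[83,34,7],[58,27,54],{"epc":91,"hcl":22,"o":34,"w":78},{"lmb":46,"p":4,"qm":60,"um":73}],"n":{"h":{"n":38,"w":70,"zw":66},"k":{"az":6,"vd":61,"vji":70},"xyv":{"dz":39,"o":15,"rf":76},"yz":{"aeo":20,"cv":11,"dw":79,"mus":85}}}
After op 5 (add /d 16): {"d":16,"n":{"h":{"n":38,"w":70,"zw":66},"k":{"az":6,"vd":61,"vji":70},"xyv":{"dz":39,"o":15,"rf":76},"yz":{"aeo":20,"cv":11,"dw":79,"mus":85}}}
After op 6 (replace /n/k/az 25): {"d":16,"n":{"h":{"n":38,"w":70,"zw":66},"k":{"az":25,"vd":61,"vji":70},"xyv":{"dz":39,"o":15,"rf":76},"yz":{"aeo":20,"cv":11,"dw":79,"mus":85}}}
After op 7 (replace /n/k/vd 98): {"d":16,"n":{"h":{"n":38,"w":70,"zw":66},"k":{"az":25,"vd":98,"vji":70},"xyv":{"dz":39,"o":15,"rf":76},"yz":{"aeo":20,"cv":11,"dw":79,"mus":85}}}
Size at path /n: 4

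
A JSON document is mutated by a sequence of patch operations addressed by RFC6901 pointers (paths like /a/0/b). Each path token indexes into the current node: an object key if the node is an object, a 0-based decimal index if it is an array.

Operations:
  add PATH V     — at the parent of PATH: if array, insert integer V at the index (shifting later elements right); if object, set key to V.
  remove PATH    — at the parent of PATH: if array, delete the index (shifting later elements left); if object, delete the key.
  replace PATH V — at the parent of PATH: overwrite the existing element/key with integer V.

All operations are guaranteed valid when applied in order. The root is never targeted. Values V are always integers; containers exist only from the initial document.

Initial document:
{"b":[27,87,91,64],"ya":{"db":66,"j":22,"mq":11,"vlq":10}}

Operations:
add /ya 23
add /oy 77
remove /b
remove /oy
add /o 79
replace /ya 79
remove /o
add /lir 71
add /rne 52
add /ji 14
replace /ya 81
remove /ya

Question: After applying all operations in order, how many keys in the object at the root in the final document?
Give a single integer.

Answer: 3

Derivation:
After op 1 (add /ya 23): {"b":[27,87,91,64],"ya":23}
After op 2 (add /oy 77): {"b":[27,87,91,64],"oy":77,"ya":23}
After op 3 (remove /b): {"oy":77,"ya":23}
After op 4 (remove /oy): {"ya":23}
After op 5 (add /o 79): {"o":79,"ya":23}
After op 6 (replace /ya 79): {"o":79,"ya":79}
After op 7 (remove /o): {"ya":79}
After op 8 (add /lir 71): {"lir":71,"ya":79}
After op 9 (add /rne 52): {"lir":71,"rne":52,"ya":79}
After op 10 (add /ji 14): {"ji":14,"lir":71,"rne":52,"ya":79}
After op 11 (replace /ya 81): {"ji":14,"lir":71,"rne":52,"ya":81}
After op 12 (remove /ya): {"ji":14,"lir":71,"rne":52}
Size at the root: 3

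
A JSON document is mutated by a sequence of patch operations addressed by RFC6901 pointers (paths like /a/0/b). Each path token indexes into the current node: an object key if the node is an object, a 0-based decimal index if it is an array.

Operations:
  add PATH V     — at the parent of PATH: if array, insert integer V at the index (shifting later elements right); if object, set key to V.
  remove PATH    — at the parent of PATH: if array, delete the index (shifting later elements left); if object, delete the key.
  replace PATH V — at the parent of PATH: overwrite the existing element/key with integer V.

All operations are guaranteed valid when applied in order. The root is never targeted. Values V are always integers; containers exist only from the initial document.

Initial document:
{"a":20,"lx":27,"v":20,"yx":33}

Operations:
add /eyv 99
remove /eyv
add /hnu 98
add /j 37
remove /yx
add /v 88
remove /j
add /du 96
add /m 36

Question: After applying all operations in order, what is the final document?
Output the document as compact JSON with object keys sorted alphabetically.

Answer: {"a":20,"du":96,"hnu":98,"lx":27,"m":36,"v":88}

Derivation:
After op 1 (add /eyv 99): {"a":20,"eyv":99,"lx":27,"v":20,"yx":33}
After op 2 (remove /eyv): {"a":20,"lx":27,"v":20,"yx":33}
After op 3 (add /hnu 98): {"a":20,"hnu":98,"lx":27,"v":20,"yx":33}
After op 4 (add /j 37): {"a":20,"hnu":98,"j":37,"lx":27,"v":20,"yx":33}
After op 5 (remove /yx): {"a":20,"hnu":98,"j":37,"lx":27,"v":20}
After op 6 (add /v 88): {"a":20,"hnu":98,"j":37,"lx":27,"v":88}
After op 7 (remove /j): {"a":20,"hnu":98,"lx":27,"v":88}
After op 8 (add /du 96): {"a":20,"du":96,"hnu":98,"lx":27,"v":88}
After op 9 (add /m 36): {"a":20,"du":96,"hnu":98,"lx":27,"m":36,"v":88}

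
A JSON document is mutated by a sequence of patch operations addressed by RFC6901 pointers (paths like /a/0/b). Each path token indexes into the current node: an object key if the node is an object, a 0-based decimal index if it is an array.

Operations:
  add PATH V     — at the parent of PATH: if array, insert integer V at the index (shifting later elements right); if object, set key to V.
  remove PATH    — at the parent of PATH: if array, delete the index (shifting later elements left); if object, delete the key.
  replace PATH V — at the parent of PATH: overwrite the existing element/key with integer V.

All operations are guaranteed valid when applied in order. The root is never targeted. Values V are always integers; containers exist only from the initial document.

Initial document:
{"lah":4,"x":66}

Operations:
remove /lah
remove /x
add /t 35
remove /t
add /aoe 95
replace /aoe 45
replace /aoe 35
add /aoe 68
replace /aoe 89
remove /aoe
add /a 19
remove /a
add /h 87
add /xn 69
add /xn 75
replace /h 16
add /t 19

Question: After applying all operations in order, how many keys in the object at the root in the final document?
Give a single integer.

After op 1 (remove /lah): {"x":66}
After op 2 (remove /x): {}
After op 3 (add /t 35): {"t":35}
After op 4 (remove /t): {}
After op 5 (add /aoe 95): {"aoe":95}
After op 6 (replace /aoe 45): {"aoe":45}
After op 7 (replace /aoe 35): {"aoe":35}
After op 8 (add /aoe 68): {"aoe":68}
After op 9 (replace /aoe 89): {"aoe":89}
After op 10 (remove /aoe): {}
After op 11 (add /a 19): {"a":19}
After op 12 (remove /a): {}
After op 13 (add /h 87): {"h":87}
After op 14 (add /xn 69): {"h":87,"xn":69}
After op 15 (add /xn 75): {"h":87,"xn":75}
After op 16 (replace /h 16): {"h":16,"xn":75}
After op 17 (add /t 19): {"h":16,"t":19,"xn":75}
Size at the root: 3

Answer: 3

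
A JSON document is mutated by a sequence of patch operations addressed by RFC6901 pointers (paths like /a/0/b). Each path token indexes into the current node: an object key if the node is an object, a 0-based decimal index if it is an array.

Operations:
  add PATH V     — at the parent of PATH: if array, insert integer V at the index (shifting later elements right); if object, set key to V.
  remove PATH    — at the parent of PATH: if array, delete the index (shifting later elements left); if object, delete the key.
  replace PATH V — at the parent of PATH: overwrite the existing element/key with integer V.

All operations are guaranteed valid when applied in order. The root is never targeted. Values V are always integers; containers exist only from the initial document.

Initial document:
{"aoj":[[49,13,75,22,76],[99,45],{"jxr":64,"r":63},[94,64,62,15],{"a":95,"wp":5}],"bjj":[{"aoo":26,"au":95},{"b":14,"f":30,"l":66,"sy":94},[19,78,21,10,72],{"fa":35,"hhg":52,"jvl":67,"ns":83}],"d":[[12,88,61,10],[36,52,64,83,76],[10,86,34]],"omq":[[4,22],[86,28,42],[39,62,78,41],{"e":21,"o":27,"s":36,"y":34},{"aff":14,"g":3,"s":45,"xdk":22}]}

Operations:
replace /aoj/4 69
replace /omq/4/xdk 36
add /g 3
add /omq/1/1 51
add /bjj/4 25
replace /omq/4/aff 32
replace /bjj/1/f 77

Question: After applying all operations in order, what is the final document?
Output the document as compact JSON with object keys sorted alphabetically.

After op 1 (replace /aoj/4 69): {"aoj":[[49,13,75,22,76],[99,45],{"jxr":64,"r":63},[94,64,62,15],69],"bjj":[{"aoo":26,"au":95},{"b":14,"f":30,"l":66,"sy":94},[19,78,21,10,72],{"fa":35,"hhg":52,"jvl":67,"ns":83}],"d":[[12,88,61,10],[36,52,64,83,76],[10,86,34]],"omq":[[4,22],[86,28,42],[39,62,78,41],{"e":21,"o":27,"s":36,"y":34},{"aff":14,"g":3,"s":45,"xdk":22}]}
After op 2 (replace /omq/4/xdk 36): {"aoj":[[49,13,75,22,76],[99,45],{"jxr":64,"r":63},[94,64,62,15],69],"bjj":[{"aoo":26,"au":95},{"b":14,"f":30,"l":66,"sy":94},[19,78,21,10,72],{"fa":35,"hhg":52,"jvl":67,"ns":83}],"d":[[12,88,61,10],[36,52,64,83,76],[10,86,34]],"omq":[[4,22],[86,28,42],[39,62,78,41],{"e":21,"o":27,"s":36,"y":34},{"aff":14,"g":3,"s":45,"xdk":36}]}
After op 3 (add /g 3): {"aoj":[[49,13,75,22,76],[99,45],{"jxr":64,"r":63},[94,64,62,15],69],"bjj":[{"aoo":26,"au":95},{"b":14,"f":30,"l":66,"sy":94},[19,78,21,10,72],{"fa":35,"hhg":52,"jvl":67,"ns":83}],"d":[[12,88,61,10],[36,52,64,83,76],[10,86,34]],"g":3,"omq":[[4,22],[86,28,42],[39,62,78,41],{"e":21,"o":27,"s":36,"y":34},{"aff":14,"g":3,"s":45,"xdk":36}]}
After op 4 (add /omq/1/1 51): {"aoj":[[49,13,75,22,76],[99,45],{"jxr":64,"r":63},[94,64,62,15],69],"bjj":[{"aoo":26,"au":95},{"b":14,"f":30,"l":66,"sy":94},[19,78,21,10,72],{"fa":35,"hhg":52,"jvl":67,"ns":83}],"d":[[12,88,61,10],[36,52,64,83,76],[10,86,34]],"g":3,"omq":[[4,22],[86,51,28,42],[39,62,78,41],{"e":21,"o":27,"s":36,"y":34},{"aff":14,"g":3,"s":45,"xdk":36}]}
After op 5 (add /bjj/4 25): {"aoj":[[49,13,75,22,76],[99,45],{"jxr":64,"r":63},[94,64,62,15],69],"bjj":[{"aoo":26,"au":95},{"b":14,"f":30,"l":66,"sy":94},[19,78,21,10,72],{"fa":35,"hhg":52,"jvl":67,"ns":83},25],"d":[[12,88,61,10],[36,52,64,83,76],[10,86,34]],"g":3,"omq":[[4,22],[86,51,28,42],[39,62,78,41],{"e":21,"o":27,"s":36,"y":34},{"aff":14,"g":3,"s":45,"xdk":36}]}
After op 6 (replace /omq/4/aff 32): {"aoj":[[49,13,75,22,76],[99,45],{"jxr":64,"r":63},[94,64,62,15],69],"bjj":[{"aoo":26,"au":95},{"b":14,"f":30,"l":66,"sy":94},[19,78,21,10,72],{"fa":35,"hhg":52,"jvl":67,"ns":83},25],"d":[[12,88,61,10],[36,52,64,83,76],[10,86,34]],"g":3,"omq":[[4,22],[86,51,28,42],[39,62,78,41],{"e":21,"o":27,"s":36,"y":34},{"aff":32,"g":3,"s":45,"xdk":36}]}
After op 7 (replace /bjj/1/f 77): {"aoj":[[49,13,75,22,76],[99,45],{"jxr":64,"r":63},[94,64,62,15],69],"bjj":[{"aoo":26,"au":95},{"b":14,"f":77,"l":66,"sy":94},[19,78,21,10,72],{"fa":35,"hhg":52,"jvl":67,"ns":83},25],"d":[[12,88,61,10],[36,52,64,83,76],[10,86,34]],"g":3,"omq":[[4,22],[86,51,28,42],[39,62,78,41],{"e":21,"o":27,"s":36,"y":34},{"aff":32,"g":3,"s":45,"xdk":36}]}

Answer: {"aoj":[[49,13,75,22,76],[99,45],{"jxr":64,"r":63},[94,64,62,15],69],"bjj":[{"aoo":26,"au":95},{"b":14,"f":77,"l":66,"sy":94},[19,78,21,10,72],{"fa":35,"hhg":52,"jvl":67,"ns":83},25],"d":[[12,88,61,10],[36,52,64,83,76],[10,86,34]],"g":3,"omq":[[4,22],[86,51,28,42],[39,62,78,41],{"e":21,"o":27,"s":36,"y":34},{"aff":32,"g":3,"s":45,"xdk":36}]}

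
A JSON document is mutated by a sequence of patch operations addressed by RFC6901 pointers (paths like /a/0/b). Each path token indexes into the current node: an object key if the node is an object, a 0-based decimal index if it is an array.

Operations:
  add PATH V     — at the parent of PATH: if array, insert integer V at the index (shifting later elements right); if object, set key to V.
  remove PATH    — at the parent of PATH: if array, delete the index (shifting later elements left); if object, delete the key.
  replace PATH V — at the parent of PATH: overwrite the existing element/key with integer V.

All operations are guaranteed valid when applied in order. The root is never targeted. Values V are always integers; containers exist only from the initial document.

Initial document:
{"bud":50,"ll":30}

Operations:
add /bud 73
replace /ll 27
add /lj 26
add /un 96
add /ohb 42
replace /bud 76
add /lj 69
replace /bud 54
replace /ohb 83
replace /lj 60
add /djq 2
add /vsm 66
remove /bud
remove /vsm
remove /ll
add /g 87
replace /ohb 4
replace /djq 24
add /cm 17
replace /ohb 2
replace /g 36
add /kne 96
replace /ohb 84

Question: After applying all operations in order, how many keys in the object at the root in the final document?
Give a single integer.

Answer: 7

Derivation:
After op 1 (add /bud 73): {"bud":73,"ll":30}
After op 2 (replace /ll 27): {"bud":73,"ll":27}
After op 3 (add /lj 26): {"bud":73,"lj":26,"ll":27}
After op 4 (add /un 96): {"bud":73,"lj":26,"ll":27,"un":96}
After op 5 (add /ohb 42): {"bud":73,"lj":26,"ll":27,"ohb":42,"un":96}
After op 6 (replace /bud 76): {"bud":76,"lj":26,"ll":27,"ohb":42,"un":96}
After op 7 (add /lj 69): {"bud":76,"lj":69,"ll":27,"ohb":42,"un":96}
After op 8 (replace /bud 54): {"bud":54,"lj":69,"ll":27,"ohb":42,"un":96}
After op 9 (replace /ohb 83): {"bud":54,"lj":69,"ll":27,"ohb":83,"un":96}
After op 10 (replace /lj 60): {"bud":54,"lj":60,"ll":27,"ohb":83,"un":96}
After op 11 (add /djq 2): {"bud":54,"djq":2,"lj":60,"ll":27,"ohb":83,"un":96}
After op 12 (add /vsm 66): {"bud":54,"djq":2,"lj":60,"ll":27,"ohb":83,"un":96,"vsm":66}
After op 13 (remove /bud): {"djq":2,"lj":60,"ll":27,"ohb":83,"un":96,"vsm":66}
After op 14 (remove /vsm): {"djq":2,"lj":60,"ll":27,"ohb":83,"un":96}
After op 15 (remove /ll): {"djq":2,"lj":60,"ohb":83,"un":96}
After op 16 (add /g 87): {"djq":2,"g":87,"lj":60,"ohb":83,"un":96}
After op 17 (replace /ohb 4): {"djq":2,"g":87,"lj":60,"ohb":4,"un":96}
After op 18 (replace /djq 24): {"djq":24,"g":87,"lj":60,"ohb":4,"un":96}
After op 19 (add /cm 17): {"cm":17,"djq":24,"g":87,"lj":60,"ohb":4,"un":96}
After op 20 (replace /ohb 2): {"cm":17,"djq":24,"g":87,"lj":60,"ohb":2,"un":96}
After op 21 (replace /g 36): {"cm":17,"djq":24,"g":36,"lj":60,"ohb":2,"un":96}
After op 22 (add /kne 96): {"cm":17,"djq":24,"g":36,"kne":96,"lj":60,"ohb":2,"un":96}
After op 23 (replace /ohb 84): {"cm":17,"djq":24,"g":36,"kne":96,"lj":60,"ohb":84,"un":96}
Size at the root: 7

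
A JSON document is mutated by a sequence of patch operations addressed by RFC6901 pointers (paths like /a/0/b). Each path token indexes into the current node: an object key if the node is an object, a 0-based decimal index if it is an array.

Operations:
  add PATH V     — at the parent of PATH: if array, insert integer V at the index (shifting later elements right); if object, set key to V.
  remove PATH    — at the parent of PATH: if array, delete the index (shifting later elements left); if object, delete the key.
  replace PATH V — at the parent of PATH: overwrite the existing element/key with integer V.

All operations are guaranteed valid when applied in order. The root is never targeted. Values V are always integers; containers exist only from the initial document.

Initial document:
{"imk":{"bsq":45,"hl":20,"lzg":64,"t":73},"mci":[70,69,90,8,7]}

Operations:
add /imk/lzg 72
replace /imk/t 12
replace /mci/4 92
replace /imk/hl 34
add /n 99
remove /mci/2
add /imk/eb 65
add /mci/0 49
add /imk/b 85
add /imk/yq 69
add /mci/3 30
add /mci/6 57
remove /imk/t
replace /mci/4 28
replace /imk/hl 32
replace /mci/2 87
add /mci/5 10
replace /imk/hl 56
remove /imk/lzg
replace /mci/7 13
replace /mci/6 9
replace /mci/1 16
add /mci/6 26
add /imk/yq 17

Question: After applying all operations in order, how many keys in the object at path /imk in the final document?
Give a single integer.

Answer: 5

Derivation:
After op 1 (add /imk/lzg 72): {"imk":{"bsq":45,"hl":20,"lzg":72,"t":73},"mci":[70,69,90,8,7]}
After op 2 (replace /imk/t 12): {"imk":{"bsq":45,"hl":20,"lzg":72,"t":12},"mci":[70,69,90,8,7]}
After op 3 (replace /mci/4 92): {"imk":{"bsq":45,"hl":20,"lzg":72,"t":12},"mci":[70,69,90,8,92]}
After op 4 (replace /imk/hl 34): {"imk":{"bsq":45,"hl":34,"lzg":72,"t":12},"mci":[70,69,90,8,92]}
After op 5 (add /n 99): {"imk":{"bsq":45,"hl":34,"lzg":72,"t":12},"mci":[70,69,90,8,92],"n":99}
After op 6 (remove /mci/2): {"imk":{"bsq":45,"hl":34,"lzg":72,"t":12},"mci":[70,69,8,92],"n":99}
After op 7 (add /imk/eb 65): {"imk":{"bsq":45,"eb":65,"hl":34,"lzg":72,"t":12},"mci":[70,69,8,92],"n":99}
After op 8 (add /mci/0 49): {"imk":{"bsq":45,"eb":65,"hl":34,"lzg":72,"t":12},"mci":[49,70,69,8,92],"n":99}
After op 9 (add /imk/b 85): {"imk":{"b":85,"bsq":45,"eb":65,"hl":34,"lzg":72,"t":12},"mci":[49,70,69,8,92],"n":99}
After op 10 (add /imk/yq 69): {"imk":{"b":85,"bsq":45,"eb":65,"hl":34,"lzg":72,"t":12,"yq":69},"mci":[49,70,69,8,92],"n":99}
After op 11 (add /mci/3 30): {"imk":{"b":85,"bsq":45,"eb":65,"hl":34,"lzg":72,"t":12,"yq":69},"mci":[49,70,69,30,8,92],"n":99}
After op 12 (add /mci/6 57): {"imk":{"b":85,"bsq":45,"eb":65,"hl":34,"lzg":72,"t":12,"yq":69},"mci":[49,70,69,30,8,92,57],"n":99}
After op 13 (remove /imk/t): {"imk":{"b":85,"bsq":45,"eb":65,"hl":34,"lzg":72,"yq":69},"mci":[49,70,69,30,8,92,57],"n":99}
After op 14 (replace /mci/4 28): {"imk":{"b":85,"bsq":45,"eb":65,"hl":34,"lzg":72,"yq":69},"mci":[49,70,69,30,28,92,57],"n":99}
After op 15 (replace /imk/hl 32): {"imk":{"b":85,"bsq":45,"eb":65,"hl":32,"lzg":72,"yq":69},"mci":[49,70,69,30,28,92,57],"n":99}
After op 16 (replace /mci/2 87): {"imk":{"b":85,"bsq":45,"eb":65,"hl":32,"lzg":72,"yq":69},"mci":[49,70,87,30,28,92,57],"n":99}
After op 17 (add /mci/5 10): {"imk":{"b":85,"bsq":45,"eb":65,"hl":32,"lzg":72,"yq":69},"mci":[49,70,87,30,28,10,92,57],"n":99}
After op 18 (replace /imk/hl 56): {"imk":{"b":85,"bsq":45,"eb":65,"hl":56,"lzg":72,"yq":69},"mci":[49,70,87,30,28,10,92,57],"n":99}
After op 19 (remove /imk/lzg): {"imk":{"b":85,"bsq":45,"eb":65,"hl":56,"yq":69},"mci":[49,70,87,30,28,10,92,57],"n":99}
After op 20 (replace /mci/7 13): {"imk":{"b":85,"bsq":45,"eb":65,"hl":56,"yq":69},"mci":[49,70,87,30,28,10,92,13],"n":99}
After op 21 (replace /mci/6 9): {"imk":{"b":85,"bsq":45,"eb":65,"hl":56,"yq":69},"mci":[49,70,87,30,28,10,9,13],"n":99}
After op 22 (replace /mci/1 16): {"imk":{"b":85,"bsq":45,"eb":65,"hl":56,"yq":69},"mci":[49,16,87,30,28,10,9,13],"n":99}
After op 23 (add /mci/6 26): {"imk":{"b":85,"bsq":45,"eb":65,"hl":56,"yq":69},"mci":[49,16,87,30,28,10,26,9,13],"n":99}
After op 24 (add /imk/yq 17): {"imk":{"b":85,"bsq":45,"eb":65,"hl":56,"yq":17},"mci":[49,16,87,30,28,10,26,9,13],"n":99}
Size at path /imk: 5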